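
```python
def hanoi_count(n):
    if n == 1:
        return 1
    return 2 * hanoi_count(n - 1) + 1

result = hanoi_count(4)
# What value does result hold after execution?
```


hanoi_count(4)
= 2 * hanoi_count(3) + 1
= 2 * (2 * hanoi_count(2) + 1) + 1
= 2 * (2 * (2 * hanoi_count(1) + 1) + 1) + 1
Now compute bottom-up:
hanoi_count(1) = 1
hanoi_count(2) = 2 * 1 + 1 = 3
hanoi_count(3) = 2 * 3 + 1 = 7
hanoi_count(4) = 2 * 7 + 1 = 15
= 15


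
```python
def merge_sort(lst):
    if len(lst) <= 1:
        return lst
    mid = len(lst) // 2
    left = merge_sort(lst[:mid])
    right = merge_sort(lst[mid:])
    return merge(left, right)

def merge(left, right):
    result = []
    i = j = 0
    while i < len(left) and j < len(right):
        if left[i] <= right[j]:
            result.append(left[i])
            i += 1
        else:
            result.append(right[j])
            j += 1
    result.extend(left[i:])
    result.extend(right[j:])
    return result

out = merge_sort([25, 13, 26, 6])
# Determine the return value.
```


merge_sort([25, 13, 26, 6])
Split into [25, 13] and [26, 6]
Left sorted: [13, 25]
Right sorted: [6, 26]
Merge [13, 25] and [6, 26]
= [6, 13, 25, 26]


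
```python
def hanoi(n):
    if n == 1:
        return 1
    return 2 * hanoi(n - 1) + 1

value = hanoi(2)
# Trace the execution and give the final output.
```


hanoi(2)
= 2 * hanoi(1) + 1
Now compute bottom-up:
hanoi(1) = 1
hanoi(2) = 2 * 1 + 1 = 3
= 3


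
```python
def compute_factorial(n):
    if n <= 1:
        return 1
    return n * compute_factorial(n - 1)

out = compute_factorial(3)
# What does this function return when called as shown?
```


compute_factorial(3)
= 3 * compute_factorial(2)
= 3 * 2 * compute_factorial(1)
= 3 * 2 * 1
= 6


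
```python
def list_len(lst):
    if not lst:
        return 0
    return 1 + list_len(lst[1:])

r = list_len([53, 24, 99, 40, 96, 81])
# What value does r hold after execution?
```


list_len([53, 24, 99, 40, 96, 81])
= 1 + list_len([24, 99, 40, 96, 81])
= 1 + 1 + list_len([99, 40, 96, 81])
= 1 + 1 + 1 + list_len([40, 96, 81])
= 1 + 1 + 1 + 1 + list_len([96, 81])
= 1 + 1 + 1 + 1 + 1 + list_len([81])
= 1 + 1 + 1 + 1 + 1 + 1 + list_len([])
= 1 + 1 + 1 + 1 + 1 + 1 + 0
= 6


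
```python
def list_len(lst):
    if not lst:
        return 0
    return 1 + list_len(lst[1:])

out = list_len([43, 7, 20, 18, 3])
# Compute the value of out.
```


list_len([43, 7, 20, 18, 3])
= 1 + list_len([7, 20, 18, 3])
= 1 + 1 + list_len([20, 18, 3])
= 1 + 1 + 1 + list_len([18, 3])
= 1 + 1 + 1 + 1 + list_len([3])
= 1 + 1 + 1 + 1 + 1 + list_len([])
= 1 + 1 + 1 + 1 + 1 + 0
= 5


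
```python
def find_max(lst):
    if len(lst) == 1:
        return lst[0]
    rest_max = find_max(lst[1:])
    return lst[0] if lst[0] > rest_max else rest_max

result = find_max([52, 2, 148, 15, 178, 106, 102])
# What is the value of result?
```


find_max([52, 2, 148, 15, 178, 106, 102])
= compare 52 with find_max([2, 148, 15, 178, 106, 102])
= compare 2 with find_max([148, 15, 178, 106, 102])
= compare 148 with find_max([15, 178, 106, 102])
= compare 15 with find_max([178, 106, 102])
= compare 178 with find_max([106, 102])
= compare 106 with find_max([102])
Base: find_max([102]) = 102
compare 106 with 102: max = 106
compare 178 with 106: max = 178
compare 15 with 178: max = 178
compare 148 with 178: max = 178
compare 2 with 178: max = 178
compare 52 with 178: max = 178
= 178


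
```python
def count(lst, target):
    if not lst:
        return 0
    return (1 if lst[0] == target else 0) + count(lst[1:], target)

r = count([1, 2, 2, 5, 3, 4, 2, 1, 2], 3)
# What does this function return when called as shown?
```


count([1, 2, 2, 5, 3, 4, 2, 1, 2], 3)
lst[0]=1 != 3: 0 + count([2, 2, 5, 3, 4, 2, 1, 2], 3)
lst[0]=2 != 3: 0 + count([2, 5, 3, 4, 2, 1, 2], 3)
lst[0]=2 != 3: 0 + count([5, 3, 4, 2, 1, 2], 3)
lst[0]=5 != 3: 0 + count([3, 4, 2, 1, 2], 3)
lst[0]=3 == 3: 1 + count([4, 2, 1, 2], 3)
lst[0]=4 != 3: 0 + count([2, 1, 2], 3)
lst[0]=2 != 3: 0 + count([1, 2], 3)
lst[0]=1 != 3: 0 + count([2], 3)
lst[0]=2 != 3: 0 + count([], 3)
= 1


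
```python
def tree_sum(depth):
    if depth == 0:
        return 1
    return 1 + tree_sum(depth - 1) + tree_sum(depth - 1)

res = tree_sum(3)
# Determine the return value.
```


tree_sum(3)
= 1 + tree_sum(2) + tree_sum(2)
= 1 + 2 * tree_sum(2)
tree_sum(k) = 2^(k+1) - 1
tree_sum(0) = 1
tree_sum(1) = 3
tree_sum(2) = 7
tree_sum(3) = 15
tree_sum(3) = 2^4 - 1 = 15


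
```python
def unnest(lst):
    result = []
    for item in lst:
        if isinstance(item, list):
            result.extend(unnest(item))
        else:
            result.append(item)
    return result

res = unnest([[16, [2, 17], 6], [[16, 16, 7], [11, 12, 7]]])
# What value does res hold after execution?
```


unnest([[16, [2, 17], 6], [[16, 16, 7], [11, 12, 7]]])
Processing each element:
  [16, [2, 17], 6] is a list -> unnest recursively -> [16, 2, 17, 6]
  [[16, 16, 7], [11, 12, 7]] is a list -> unnest recursively -> [16, 16, 7, 11, 12, 7]
= [16, 2, 17, 6, 16, 16, 7, 11, 12, 7]


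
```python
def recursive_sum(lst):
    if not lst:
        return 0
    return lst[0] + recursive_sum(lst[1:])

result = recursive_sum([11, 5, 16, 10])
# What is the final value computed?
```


recursive_sum([11, 5, 16, 10])
= 11 + recursive_sum([5, 16, 10])
= 11 + 5 + recursive_sum([16, 10])
= 11 + 5 + 16 + recursive_sum([10])
= 11 + 5 + 16 + 10 + recursive_sum([])
= 11 + 5 + 16 + 10 + 0
= 42


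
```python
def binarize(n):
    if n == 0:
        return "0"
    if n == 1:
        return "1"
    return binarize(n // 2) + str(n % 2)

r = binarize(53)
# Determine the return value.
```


binarize(53)
= binarize(26) + "1"
= binarize(13) + "0" + "1"
= binarize(6) + "1" + "0" + "1"
= binarize(3) + "0" + "1" + "0" + "1"
= binarize(1) + "1" + "0" + "1" + "0" + "1"
= "1" + "1" + "0" + "1" + "0" + "1"
= "110101"


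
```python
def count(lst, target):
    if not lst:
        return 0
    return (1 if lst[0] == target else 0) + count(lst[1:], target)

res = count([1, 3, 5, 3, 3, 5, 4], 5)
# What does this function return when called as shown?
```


count([1, 3, 5, 3, 3, 5, 4], 5)
lst[0]=1 != 5: 0 + count([3, 5, 3, 3, 5, 4], 5)
lst[0]=3 != 5: 0 + count([5, 3, 3, 5, 4], 5)
lst[0]=5 == 5: 1 + count([3, 3, 5, 4], 5)
lst[0]=3 != 5: 0 + count([3, 5, 4], 5)
lst[0]=3 != 5: 0 + count([5, 4], 5)
lst[0]=5 == 5: 1 + count([4], 5)
lst[0]=4 != 5: 0 + count([], 5)
= 2


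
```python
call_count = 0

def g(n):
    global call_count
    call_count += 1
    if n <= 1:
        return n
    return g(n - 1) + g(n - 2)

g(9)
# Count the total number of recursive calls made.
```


g(9) calls g(8) and g(7); each non-base call branches into two more.
Let C(k) = total number of calls made by g(k), including the call to g(k) itself.
Base cases: C(0) = 1, C(1) = 1
Recurrence: C(k) = 1 + C(k-1) + C(k-2)
  C(2) = 1 + C(1) + C(0) = 1 + 1 + 1 = 3
  C(3) = 1 + C(2) + C(1) = 1 + 3 + 1 = 5
  C(4) = 1 + C(3) + C(2) = 1 + 5 + 3 = 9
  C(5) = 1 + C(4) + C(3) = 1 + 9 + 5 = 15
  C(6) = 1 + C(5) + C(4) = 1 + 15 + 9 = 25
  C(7) = 1 + C(6) + C(5) = 1 + 25 + 15 = 41
  C(8) = 1 + C(7) + C(6) = 1 + 41 + 25 = 67
  C(9) = 1 + C(8) + C(7) = 1 + 67 + 41 = 109
Total calls = C(9) = 109


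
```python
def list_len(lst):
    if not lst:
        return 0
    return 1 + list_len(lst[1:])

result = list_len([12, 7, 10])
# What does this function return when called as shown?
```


list_len([12, 7, 10])
= 1 + list_len([7, 10])
= 1 + 1 + list_len([10])
= 1 + 1 + 1 + list_len([])
= 1 + 1 + 1 + 0
= 3


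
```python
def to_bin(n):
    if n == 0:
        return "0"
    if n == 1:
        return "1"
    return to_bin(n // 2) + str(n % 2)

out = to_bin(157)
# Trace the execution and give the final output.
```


to_bin(157)
= to_bin(78) + "1"
= to_bin(39) + "0" + "1"
= to_bin(19) + "1" + "0" + "1"
= to_bin(9) + "1" + "1" + "0" + "1"
= to_bin(4) + "1" + "1" + "1" + "0" + "1"
= to_bin(2) + "0" + "1" + "1" + "1" + "0" + "1"
= to_bin(1) + "0" + "0" + "1" + "1" + "1" + "0" + "1"
= "1" + "0" + "0" + "1" + "1" + "1" + "0" + "1"
= "10011101"


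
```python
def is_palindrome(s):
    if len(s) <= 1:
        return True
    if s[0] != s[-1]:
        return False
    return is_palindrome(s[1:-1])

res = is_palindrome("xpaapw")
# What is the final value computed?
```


is_palindrome("xpaapw")
"xpaapw": s[0]='x' != s[-1]='w' -> False
= False


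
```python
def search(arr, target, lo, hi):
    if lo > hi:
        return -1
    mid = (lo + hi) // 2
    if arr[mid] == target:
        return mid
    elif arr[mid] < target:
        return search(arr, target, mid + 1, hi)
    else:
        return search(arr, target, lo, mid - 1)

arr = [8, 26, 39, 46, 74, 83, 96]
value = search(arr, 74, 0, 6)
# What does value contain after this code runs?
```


search(arr, 74, 0, 6)
lo=0, hi=6, mid=3, arr[mid]=46
46 < 74, search right half
lo=4, hi=6, mid=5, arr[mid]=83
83 > 74, search left half
lo=4, hi=4, mid=4, arr[mid]=74
arr[4] == 74, found at index 4
= 4


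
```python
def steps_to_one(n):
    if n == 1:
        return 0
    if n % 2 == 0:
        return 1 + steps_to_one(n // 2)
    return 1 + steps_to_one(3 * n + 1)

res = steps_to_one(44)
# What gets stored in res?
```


steps_to_one(44)
44 is even -> steps_to_one(22)
22 is even -> steps_to_one(11)
11 is odd -> 3*11+1 = 34 -> steps_to_one(34)
34 is even -> steps_to_one(17)
17 is odd -> 3*17+1 = 52 -> steps_to_one(52)
52 is even -> steps_to_one(26)
26 is even -> steps_to_one(13)
13 is odd -> 3*13+1 = 40 -> steps_to_one(40)
40 is even -> steps_to_one(20)
20 is even -> steps_to_one(10)
10 is even -> steps_to_one(5)
5 is odd -> 3*5+1 = 16 -> steps_to_one(16)
16 is even -> steps_to_one(8)
8 is even -> steps_to_one(4)
4 is even -> steps_to_one(2)
2 is even -> steps_to_one(1)
Reached 1 after 16 steps
= 16


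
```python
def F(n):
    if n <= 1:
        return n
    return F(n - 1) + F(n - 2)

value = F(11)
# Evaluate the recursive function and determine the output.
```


F(11)
= F(10) + F(9)
= (F(9) + F(8)) + F(9)
Computing bottom-up: F(0)=0, F(1)=1, F(2)=1, F(3)=2, F(4)=3, F(5)=5, F(6)=8, F(7)=13, F(8)=21, F(9)=34, F(10)=55, F(11)=89
= 89


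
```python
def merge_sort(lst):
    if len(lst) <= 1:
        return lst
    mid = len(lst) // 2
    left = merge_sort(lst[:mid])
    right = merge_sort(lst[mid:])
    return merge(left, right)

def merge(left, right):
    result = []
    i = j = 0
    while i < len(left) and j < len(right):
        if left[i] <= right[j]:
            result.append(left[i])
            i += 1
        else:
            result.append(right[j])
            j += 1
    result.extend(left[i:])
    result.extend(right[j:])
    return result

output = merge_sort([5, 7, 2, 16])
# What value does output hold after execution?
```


merge_sort([5, 7, 2, 16])
Split into [5, 7] and [2, 16]
Left sorted: [5, 7]
Right sorted: [2, 16]
Merge [5, 7] and [2, 16]
= [2, 5, 7, 16]


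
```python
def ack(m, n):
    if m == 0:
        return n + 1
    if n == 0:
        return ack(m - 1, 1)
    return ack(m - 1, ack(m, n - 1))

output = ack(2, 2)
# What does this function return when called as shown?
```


ack(2, 2)
= ack(1, ack(2, 1))
First compute ack(2, 1) = 5
= ack(1, 5)
= 7


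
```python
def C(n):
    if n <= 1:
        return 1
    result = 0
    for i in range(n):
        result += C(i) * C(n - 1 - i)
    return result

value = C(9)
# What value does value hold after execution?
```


C(9)
= sum of C(i) * C(9-1-i) for i in 0..8
First compute sub-values bottom-up:
  C(0) = 1, C(1) = 1
  C(2) = 1*1 + 1*1 = 2
  C(3) = 1*2 + 1*1 + 2*1 = 5
  C(4) = 1*5 + 1*2 + 2*1 + 5*1 = 14
  C(5) = 1*14 + 1*5 + 2*2 + 5*1 + 14*1 = 42
  C(6) = 1*42 + 1*14 + 2*5 + 5*2 + 14*1 + 42*1 = 132
  C(7) = 1*132 + 1*42 + 2*14 + 5*5 + 14*2 + 42*1 + 132*1 = 429
  C(8) = 1*429 + 1*132 + 2*42 + 5*14 + 14*5 + 42*2 + 132*1 + 429*1 = 1430
Now C(9):
  C(0)*C(8) = 1*1430 = 1430
  C(1)*C(7) = 1*429 = 429
  C(2)*C(6) = 2*132 = 264
  C(3)*C(5) = 5*42 = 210
  C(4)*C(4) = 14*14 = 196
  C(5)*C(3) = 42*5 = 210
  C(6)*C(2) = 132*2 = 264
  C(7)*C(1) = 429*1 = 429
  C(8)*C(0) = 1430*1 = 1430
= 1430 + 429 + 264 + 210 + 196 + 210 + 264 + 429 + 1430
= 4862


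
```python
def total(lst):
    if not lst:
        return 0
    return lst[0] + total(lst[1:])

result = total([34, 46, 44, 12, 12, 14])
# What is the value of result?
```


total([34, 46, 44, 12, 12, 14])
= 34 + total([46, 44, 12, 12, 14])
= 34 + 46 + total([44, 12, 12, 14])
= 34 + 46 + 44 + total([12, 12, 14])
= 34 + 46 + 44 + 12 + total([12, 14])
= 34 + 46 + 44 + 12 + 12 + total([14])
= 34 + 46 + 44 + 12 + 12 + 14 + total([])
= 34 + 46 + 44 + 12 + 12 + 14 + 0
= 162


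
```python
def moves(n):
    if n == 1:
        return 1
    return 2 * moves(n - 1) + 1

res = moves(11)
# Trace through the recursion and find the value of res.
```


moves(11)
= 2 * moves(10) + 1
= 2 * (2 * moves(9) + 1) + 1
= 2 * (2 * (2 * moves(8) + 1) + 1) + 1
= 2 * (2 * (2 * (2 * moves(7) + 1) + 1) + 1) + 1
= 2 * (2 * (2 * (2 * (2 * moves(6) + 1) + 1) + 1) + 1) + 1
= 2 * (2 * (2 * (2 * (2 * (2 * moves(5) + 1) + 1) + 1) + 1) + 1) + 1
= 2 * (2 * (2 * (2 * (2 * (2 * (2 * moves(4) + 1) + 1) + 1) + 1) + 1) + 1) + 1
= 2 * (2 * (2 * (2 * (2 * (2 * (2 * (2 * moves(3) + 1) + 1) + 1) + 1) + 1) + 1) + 1) + 1
= 2 * (2 * (2 * (2 * (2 * (2 * (2 * (2 * (2 * moves(2) + 1) + 1) + 1) + 1) + 1) + 1) + 1) + 1) + 1
= 2 * (2 * (2 * (2 * (2 * (2 * (2 * (2 * (2 * (2 * moves(1) + 1) + 1) + 1) + 1) + 1) + 1) + 1) + 1) + 1) + 1
Now compute bottom-up:
moves(1) = 1
moves(2) = 2 * 1 + 1 = 3
moves(3) = 2 * 3 + 1 = 7
moves(4) = 2 * 7 + 1 = 15
moves(5) = 2 * 15 + 1 = 31
moves(6) = 2 * 31 + 1 = 63
moves(7) = 2 * 63 + 1 = 127
moves(8) = 2 * 127 + 1 = 255
moves(9) = 2 * 255 + 1 = 511
moves(10) = 2 * 511 + 1 = 1023
moves(11) = 2 * 1023 + 1 = 2047
= 2047


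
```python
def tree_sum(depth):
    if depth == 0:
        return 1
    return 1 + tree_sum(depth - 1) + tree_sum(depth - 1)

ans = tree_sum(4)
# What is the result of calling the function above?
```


tree_sum(4)
= 1 + tree_sum(3) + tree_sum(3)
= 1 + 2 * tree_sum(3)
tree_sum(k) = 2^(k+1) - 1
tree_sum(0) = 1
tree_sum(1) = 3
tree_sum(2) = 7
tree_sum(3) = 15
tree_sum(4) = 31
tree_sum(4) = 2^5 - 1 = 31


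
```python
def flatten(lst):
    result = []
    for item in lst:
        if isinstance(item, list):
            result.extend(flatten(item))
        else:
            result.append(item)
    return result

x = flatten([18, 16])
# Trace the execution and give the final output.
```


flatten([18, 16])
Processing each element:
  18 is not a list -> append 18
  16 is not a list -> append 16
= [18, 16]


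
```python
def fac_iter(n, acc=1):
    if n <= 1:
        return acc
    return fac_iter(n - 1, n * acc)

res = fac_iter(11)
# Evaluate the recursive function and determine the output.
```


fac_iter(11, 1)
= fac_iter(10, 11 * 1) = fac_iter(10, 11)
= fac_iter(9, 10 * 11) = fac_iter(9, 110)
= fac_iter(8, 9 * 110) = fac_iter(8, 990)
= fac_iter(7, 8 * 990) = fac_iter(7, 7920)
= fac_iter(6, 7 * 7920) = fac_iter(6, 55440)
= fac_iter(5, 6 * 55440) = fac_iter(5, 332640)
= fac_iter(4, 5 * 332640) = fac_iter(4, 1663200)
= fac_iter(3, 4 * 1663200) = fac_iter(3, 6652800)
= fac_iter(2, 3 * 6652800) = fac_iter(2, 19958400)
= fac_iter(1, 2 * 19958400) = fac_iter(1, 39916800)
n <= 1, return acc = 39916800


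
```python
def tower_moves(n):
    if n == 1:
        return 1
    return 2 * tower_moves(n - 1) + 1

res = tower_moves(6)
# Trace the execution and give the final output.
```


tower_moves(6)
= 2 * tower_moves(5) + 1
= 2 * (2 * tower_moves(4) + 1) + 1
= 2 * (2 * (2 * tower_moves(3) + 1) + 1) + 1
= 2 * (2 * (2 * (2 * tower_moves(2) + 1) + 1) + 1) + 1
= 2 * (2 * (2 * (2 * (2 * tower_moves(1) + 1) + 1) + 1) + 1) + 1
Now compute bottom-up:
tower_moves(1) = 1
tower_moves(2) = 2 * 1 + 1 = 3
tower_moves(3) = 2 * 3 + 1 = 7
tower_moves(4) = 2 * 7 + 1 = 15
tower_moves(5) = 2 * 15 + 1 = 31
tower_moves(6) = 2 * 31 + 1 = 63
= 63


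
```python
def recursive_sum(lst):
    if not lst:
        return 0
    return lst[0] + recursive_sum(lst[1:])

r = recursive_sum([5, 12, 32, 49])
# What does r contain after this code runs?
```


recursive_sum([5, 12, 32, 49])
= 5 + recursive_sum([12, 32, 49])
= 5 + 12 + recursive_sum([32, 49])
= 5 + 12 + 32 + recursive_sum([49])
= 5 + 12 + 32 + 49 + recursive_sum([])
= 5 + 12 + 32 + 49 + 0
= 98


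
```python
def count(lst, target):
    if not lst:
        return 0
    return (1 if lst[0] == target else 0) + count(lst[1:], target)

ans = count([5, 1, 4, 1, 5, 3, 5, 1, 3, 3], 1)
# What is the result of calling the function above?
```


count([5, 1, 4, 1, 5, 3, 5, 1, 3, 3], 1)
lst[0]=5 != 1: 0 + count([1, 4, 1, 5, 3, 5, 1, 3, 3], 1)
lst[0]=1 == 1: 1 + count([4, 1, 5, 3, 5, 1, 3, 3], 1)
lst[0]=4 != 1: 0 + count([1, 5, 3, 5, 1, 3, 3], 1)
lst[0]=1 == 1: 1 + count([5, 3, 5, 1, 3, 3], 1)
lst[0]=5 != 1: 0 + count([3, 5, 1, 3, 3], 1)
lst[0]=3 != 1: 0 + count([5, 1, 3, 3], 1)
lst[0]=5 != 1: 0 + count([1, 3, 3], 1)
lst[0]=1 == 1: 1 + count([3, 3], 1)
lst[0]=3 != 1: 0 + count([3], 1)
lst[0]=3 != 1: 0 + count([], 1)
= 3


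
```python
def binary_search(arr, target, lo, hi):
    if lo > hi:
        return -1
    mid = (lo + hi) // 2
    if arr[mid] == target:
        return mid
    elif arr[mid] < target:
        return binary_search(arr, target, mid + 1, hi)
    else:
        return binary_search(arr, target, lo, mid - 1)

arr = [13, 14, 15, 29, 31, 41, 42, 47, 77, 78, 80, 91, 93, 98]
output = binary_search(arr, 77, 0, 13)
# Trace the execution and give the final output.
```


binary_search(arr, 77, 0, 13)
lo=0, hi=13, mid=6, arr[mid]=42
42 < 77, search right half
lo=7, hi=13, mid=10, arr[mid]=80
80 > 77, search left half
lo=7, hi=9, mid=8, arr[mid]=77
arr[8] == 77, found at index 8
= 8


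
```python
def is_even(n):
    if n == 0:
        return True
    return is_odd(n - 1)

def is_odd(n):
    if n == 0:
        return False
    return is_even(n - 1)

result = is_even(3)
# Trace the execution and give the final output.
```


is_even(3)
= is_odd(2)
= is_even(1)
= is_odd(0)
n == 0: return False
= False


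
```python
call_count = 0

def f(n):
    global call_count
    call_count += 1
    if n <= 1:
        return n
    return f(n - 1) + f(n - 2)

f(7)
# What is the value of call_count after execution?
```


f(7) calls f(6) and f(5); each non-base call branches into two more.
Let C(k) = total number of calls made by f(k), including the call to f(k) itself.
Base cases: C(0) = 1, C(1) = 1
Recurrence: C(k) = 1 + C(k-1) + C(k-2)
  C(2) = 1 + C(1) + C(0) = 1 + 1 + 1 = 3
  C(3) = 1 + C(2) + C(1) = 1 + 3 + 1 = 5
  C(4) = 1 + C(3) + C(2) = 1 + 5 + 3 = 9
  C(5) = 1 + C(4) + C(3) = 1 + 9 + 5 = 15
  C(6) = 1 + C(5) + C(4) = 1 + 15 + 9 = 25
  C(7) = 1 + C(6) + C(5) = 1 + 25 + 15 = 41
Total calls = C(7) = 41


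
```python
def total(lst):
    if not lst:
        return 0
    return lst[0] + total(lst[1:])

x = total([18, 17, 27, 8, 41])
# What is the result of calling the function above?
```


total([18, 17, 27, 8, 41])
= 18 + total([17, 27, 8, 41])
= 18 + 17 + total([27, 8, 41])
= 18 + 17 + 27 + total([8, 41])
= 18 + 17 + 27 + 8 + total([41])
= 18 + 17 + 27 + 8 + 41 + total([])
= 18 + 17 + 27 + 8 + 41 + 0
= 111


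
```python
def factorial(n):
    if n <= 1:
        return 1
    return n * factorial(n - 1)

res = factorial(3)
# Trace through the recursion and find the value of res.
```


factorial(3)
= 3 * factorial(2)
= 3 * 2 * factorial(1)
= 3 * 2 * 1
= 6


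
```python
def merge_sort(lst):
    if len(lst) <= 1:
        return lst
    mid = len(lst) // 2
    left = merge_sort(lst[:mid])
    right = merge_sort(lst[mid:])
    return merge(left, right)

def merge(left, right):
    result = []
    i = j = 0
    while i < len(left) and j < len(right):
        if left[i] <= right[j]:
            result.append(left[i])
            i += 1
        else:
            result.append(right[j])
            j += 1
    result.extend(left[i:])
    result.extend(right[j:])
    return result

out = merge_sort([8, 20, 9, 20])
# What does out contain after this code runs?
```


merge_sort([8, 20, 9, 20])
Split into [8, 20] and [9, 20]
Left sorted: [8, 20]
Right sorted: [9, 20]
Merge [8, 20] and [9, 20]
= [8, 9, 20, 20]


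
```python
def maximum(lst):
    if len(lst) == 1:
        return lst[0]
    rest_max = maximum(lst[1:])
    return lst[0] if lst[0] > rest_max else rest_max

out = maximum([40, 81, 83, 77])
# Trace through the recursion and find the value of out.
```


maximum([40, 81, 83, 77])
= compare 40 with maximum([81, 83, 77])
= compare 81 with maximum([83, 77])
= compare 83 with maximum([77])
Base: maximum([77]) = 77
compare 83 with 77: max = 83
compare 81 with 83: max = 83
compare 40 with 83: max = 83
= 83


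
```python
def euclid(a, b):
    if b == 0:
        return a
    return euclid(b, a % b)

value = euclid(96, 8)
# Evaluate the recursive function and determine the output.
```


euclid(96, 8)
= euclid(8, 96 % 8) = euclid(8, 0)
b == 0, return a = 8


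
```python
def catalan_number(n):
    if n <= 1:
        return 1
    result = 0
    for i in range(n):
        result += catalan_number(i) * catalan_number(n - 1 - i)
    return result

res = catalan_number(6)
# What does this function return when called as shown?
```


catalan_number(6)
= sum of catalan_number(i) * catalan_number(6-1-i) for i in 0..5
First compute sub-values bottom-up:
  catalan_number(0) = 1, catalan_number(1) = 1
  catalan_number(2) = 1*1 + 1*1 = 2
  catalan_number(3) = 1*2 + 1*1 + 2*1 = 5
  catalan_number(4) = 1*5 + 1*2 + 2*1 + 5*1 = 14
  catalan_number(5) = 1*14 + 1*5 + 2*2 + 5*1 + 14*1 = 42
Now catalan_number(6):
  catalan_number(0)*catalan_number(5) = 1*42 = 42
  catalan_number(1)*catalan_number(4) = 1*14 = 14
  catalan_number(2)*catalan_number(3) = 2*5 = 10
  catalan_number(3)*catalan_number(2) = 5*2 = 10
  catalan_number(4)*catalan_number(1) = 14*1 = 14
  catalan_number(5)*catalan_number(0) = 42*1 = 42
= 42 + 14 + 10 + 10 + 14 + 42
= 132


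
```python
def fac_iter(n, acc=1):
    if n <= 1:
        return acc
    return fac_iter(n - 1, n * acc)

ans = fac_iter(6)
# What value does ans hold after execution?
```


fac_iter(6, 1)
= fac_iter(5, 6 * 1) = fac_iter(5, 6)
= fac_iter(4, 5 * 6) = fac_iter(4, 30)
= fac_iter(3, 4 * 30) = fac_iter(3, 120)
= fac_iter(2, 3 * 120) = fac_iter(2, 360)
= fac_iter(1, 2 * 360) = fac_iter(1, 720)
n <= 1, return acc = 720


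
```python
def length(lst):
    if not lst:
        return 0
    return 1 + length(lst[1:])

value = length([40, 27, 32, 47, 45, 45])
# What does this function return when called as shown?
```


length([40, 27, 32, 47, 45, 45])
= 1 + length([27, 32, 47, 45, 45])
= 1 + 1 + length([32, 47, 45, 45])
= 1 + 1 + 1 + length([47, 45, 45])
= 1 + 1 + 1 + 1 + length([45, 45])
= 1 + 1 + 1 + 1 + 1 + length([45])
= 1 + 1 + 1 + 1 + 1 + 1 + length([])
= 1 + 1 + 1 + 1 + 1 + 1 + 0
= 6


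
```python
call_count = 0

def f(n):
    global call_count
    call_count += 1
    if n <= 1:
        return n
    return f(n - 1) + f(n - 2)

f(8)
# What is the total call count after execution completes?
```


f(8) calls f(7) and f(6); each non-base call branches into two more.
Let C(k) = total number of calls made by f(k), including the call to f(k) itself.
Base cases: C(0) = 1, C(1) = 1
Recurrence: C(k) = 1 + C(k-1) + C(k-2)
  C(2) = 1 + C(1) + C(0) = 1 + 1 + 1 = 3
  C(3) = 1 + C(2) + C(1) = 1 + 3 + 1 = 5
  C(4) = 1 + C(3) + C(2) = 1 + 5 + 3 = 9
  C(5) = 1 + C(4) + C(3) = 1 + 9 + 5 = 15
  C(6) = 1 + C(5) + C(4) = 1 + 15 + 9 = 25
  C(7) = 1 + C(6) + C(5) = 1 + 25 + 15 = 41
  C(8) = 1 + C(7) + C(6) = 1 + 41 + 25 = 67
Total calls = C(8) = 67


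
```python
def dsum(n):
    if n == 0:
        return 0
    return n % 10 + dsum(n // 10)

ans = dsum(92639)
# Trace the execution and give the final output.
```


dsum(92639)
= 9 + dsum(9263)
= 9 + 3 + dsum(926)
= 9 + 3 + 6 + dsum(92)
= 9 + 3 + 6 + 2 + dsum(9)
= 9 + 3 + 6 + 2 + 9 + dsum(0)
= 9 + 3 + 6 + 2 + 9 + 0
= 29


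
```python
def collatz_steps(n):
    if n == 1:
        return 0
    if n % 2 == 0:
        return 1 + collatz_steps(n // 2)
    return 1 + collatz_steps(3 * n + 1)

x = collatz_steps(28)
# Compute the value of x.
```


collatz_steps(28)
28 is even -> collatz_steps(14)
14 is even -> collatz_steps(7)
7 is odd -> 3*7+1 = 22 -> collatz_steps(22)
22 is even -> collatz_steps(11)
11 is odd -> 3*11+1 = 34 -> collatz_steps(34)
34 is even -> collatz_steps(17)
17 is odd -> 3*17+1 = 52 -> collatz_steps(52)
52 is even -> collatz_steps(26)
26 is even -> collatz_steps(13)
13 is odd -> 3*13+1 = 40 -> collatz_steps(40)
40 is even -> collatz_steps(20)
20 is even -> collatz_steps(10)
10 is even -> collatz_steps(5)
5 is odd -> 3*5+1 = 16 -> collatz_steps(16)
16 is even -> collatz_steps(8)
8 is even -> collatz_steps(4)
4 is even -> collatz_steps(2)
2 is even -> collatz_steps(1)
Reached 1 after 18 steps
= 18


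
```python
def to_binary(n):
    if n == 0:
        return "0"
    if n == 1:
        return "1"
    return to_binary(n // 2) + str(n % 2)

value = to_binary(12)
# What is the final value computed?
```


to_binary(12)
= to_binary(6) + "0"
= to_binary(3) + "0" + "0"
= to_binary(1) + "1" + "0" + "0"
= "1" + "1" + "0" + "0"
= "1100"


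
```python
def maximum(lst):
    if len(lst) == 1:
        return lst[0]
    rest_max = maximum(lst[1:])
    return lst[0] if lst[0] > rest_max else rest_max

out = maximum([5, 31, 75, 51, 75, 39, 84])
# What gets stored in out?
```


maximum([5, 31, 75, 51, 75, 39, 84])
= compare 5 with maximum([31, 75, 51, 75, 39, 84])
= compare 31 with maximum([75, 51, 75, 39, 84])
= compare 75 with maximum([51, 75, 39, 84])
= compare 51 with maximum([75, 39, 84])
= compare 75 with maximum([39, 84])
= compare 39 with maximum([84])
Base: maximum([84]) = 84
compare 39 with 84: max = 84
compare 75 with 84: max = 84
compare 51 with 84: max = 84
compare 75 with 84: max = 84
compare 31 with 84: max = 84
compare 5 with 84: max = 84
= 84


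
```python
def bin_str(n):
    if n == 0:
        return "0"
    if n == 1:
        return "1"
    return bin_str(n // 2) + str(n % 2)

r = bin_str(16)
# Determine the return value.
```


bin_str(16)
= bin_str(8) + "0"
= bin_str(4) + "0" + "0"
= bin_str(2) + "0" + "0" + "0"
= bin_str(1) + "0" + "0" + "0" + "0"
= "1" + "0" + "0" + "0" + "0"
= "10000"


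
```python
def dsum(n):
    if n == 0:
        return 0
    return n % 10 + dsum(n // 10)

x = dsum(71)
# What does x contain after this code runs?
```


dsum(71)
= 1 + dsum(7)
= 1 + 7 + dsum(0)
= 1 + 7 + 0
= 8


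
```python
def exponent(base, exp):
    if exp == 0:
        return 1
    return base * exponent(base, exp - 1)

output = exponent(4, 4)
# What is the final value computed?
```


exponent(4, 4)
= 4 * exponent(4, 3)
= 4 * 4 * exponent(4, 2)
= 4 * 4 * 4 * exponent(4, 1)
= 4 * 4 * 4 * 4 * exponent(4, 0)
= 4 * 4 * 4 * 4 * 1
= 256


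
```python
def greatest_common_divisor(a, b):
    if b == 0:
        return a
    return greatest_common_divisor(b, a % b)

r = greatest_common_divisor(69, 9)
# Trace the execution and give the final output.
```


greatest_common_divisor(69, 9)
= greatest_common_divisor(9, 69 % 9) = greatest_common_divisor(9, 6)
= greatest_common_divisor(6, 9 % 6) = greatest_common_divisor(6, 3)
= greatest_common_divisor(3, 6 % 3) = greatest_common_divisor(3, 0)
b == 0, return a = 3


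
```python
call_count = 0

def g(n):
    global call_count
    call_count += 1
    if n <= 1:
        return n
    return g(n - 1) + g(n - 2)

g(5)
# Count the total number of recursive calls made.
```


g(5) calls g(4) and g(3); each non-base call branches into two more.
Let C(k) = total number of calls made by g(k), including the call to g(k) itself.
Base cases: C(0) = 1, C(1) = 1
Recurrence: C(k) = 1 + C(k-1) + C(k-2)
  C(2) = 1 + C(1) + C(0) = 1 + 1 + 1 = 3
  C(3) = 1 + C(2) + C(1) = 1 + 3 + 1 = 5
  C(4) = 1 + C(3) + C(2) = 1 + 5 + 3 = 9
  C(5) = 1 + C(4) + C(3) = 1 + 9 + 5 = 15
Total calls = C(5) = 15


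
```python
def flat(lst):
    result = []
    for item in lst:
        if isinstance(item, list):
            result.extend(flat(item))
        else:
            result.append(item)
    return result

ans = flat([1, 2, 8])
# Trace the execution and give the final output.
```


flat([1, 2, 8])
Processing each element:
  1 is not a list -> append 1
  2 is not a list -> append 2
  8 is not a list -> append 8
= [1, 2, 8]


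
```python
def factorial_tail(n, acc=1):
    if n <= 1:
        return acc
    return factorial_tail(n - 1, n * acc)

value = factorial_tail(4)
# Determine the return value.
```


factorial_tail(4, 1)
= factorial_tail(3, 4 * 1) = factorial_tail(3, 4)
= factorial_tail(2, 3 * 4) = factorial_tail(2, 12)
= factorial_tail(1, 2 * 12) = factorial_tail(1, 24)
n <= 1, return acc = 24


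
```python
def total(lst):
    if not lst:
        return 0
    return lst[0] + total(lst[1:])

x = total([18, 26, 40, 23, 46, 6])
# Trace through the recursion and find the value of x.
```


total([18, 26, 40, 23, 46, 6])
= 18 + total([26, 40, 23, 46, 6])
= 18 + 26 + total([40, 23, 46, 6])
= 18 + 26 + 40 + total([23, 46, 6])
= 18 + 26 + 40 + 23 + total([46, 6])
= 18 + 26 + 40 + 23 + 46 + total([6])
= 18 + 26 + 40 + 23 + 46 + 6 + total([])
= 18 + 26 + 40 + 23 + 46 + 6 + 0
= 159


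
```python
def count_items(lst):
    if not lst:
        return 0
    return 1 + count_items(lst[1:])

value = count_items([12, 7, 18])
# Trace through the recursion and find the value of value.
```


count_items([12, 7, 18])
= 1 + count_items([7, 18])
= 1 + 1 + count_items([18])
= 1 + 1 + 1 + count_items([])
= 1 + 1 + 1 + 0
= 3


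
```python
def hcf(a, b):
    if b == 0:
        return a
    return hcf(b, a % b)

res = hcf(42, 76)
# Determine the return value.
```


hcf(42, 76)
= hcf(76, 42 % 76) = hcf(76, 42)
= hcf(42, 76 % 42) = hcf(42, 34)
= hcf(34, 42 % 34) = hcf(34, 8)
= hcf(8, 34 % 8) = hcf(8, 2)
= hcf(2, 8 % 2) = hcf(2, 0)
b == 0, return a = 2


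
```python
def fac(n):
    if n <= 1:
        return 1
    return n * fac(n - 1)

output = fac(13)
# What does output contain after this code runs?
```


fac(13)
= 13 * fac(12)
= 13 * 12 * fac(11)
= 13 * 12 * 11 * fac(10)
= 13 * 12 * 11 * 10 * fac(9)
= 13 * 12 * 11 * 10 * 9 * fac(8)
= 13 * 12 * 11 * 10 * 9 * 8 * fac(7)
= 13 * 12 * 11 * 10 * 9 * 8 * 7 * fac(6)
= 13 * 12 * 11 * 10 * 9 * 8 * 7 * 6 * fac(5)
= 13 * 12 * 11 * 10 * 9 * 8 * 7 * 6 * 5 * fac(4)
= 13 * 12 * 11 * 10 * 9 * 8 * 7 * 6 * 5 * 4 * fac(3)
= 13 * 12 * 11 * 10 * 9 * 8 * 7 * 6 * 5 * 4 * 3 * fac(2)
= 13 * 12 * 11 * 10 * 9 * 8 * 7 * 6 * 5 * 4 * 3 * 2 * fac(1)
= 13 * 12 * 11 * 10 * 9 * 8 * 7 * 6 * 5 * 4 * 3 * 2 * 1
= 6227020800


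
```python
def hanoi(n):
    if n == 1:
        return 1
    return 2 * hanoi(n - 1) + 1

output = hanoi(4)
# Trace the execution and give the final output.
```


hanoi(4)
= 2 * hanoi(3) + 1
= 2 * (2 * hanoi(2) + 1) + 1
= 2 * (2 * (2 * hanoi(1) + 1) + 1) + 1
Now compute bottom-up:
hanoi(1) = 1
hanoi(2) = 2 * 1 + 1 = 3
hanoi(3) = 2 * 3 + 1 = 7
hanoi(4) = 2 * 7 + 1 = 15
= 15


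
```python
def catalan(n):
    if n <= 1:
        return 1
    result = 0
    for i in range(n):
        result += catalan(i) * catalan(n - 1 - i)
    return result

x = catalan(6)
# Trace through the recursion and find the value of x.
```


catalan(6)
= sum of catalan(i) * catalan(6-1-i) for i in 0..5
First compute sub-values bottom-up:
  catalan(0) = 1, catalan(1) = 1
  catalan(2) = 1*1 + 1*1 = 2
  catalan(3) = 1*2 + 1*1 + 2*1 = 5
  catalan(4) = 1*5 + 1*2 + 2*1 + 5*1 = 14
  catalan(5) = 1*14 + 1*5 + 2*2 + 5*1 + 14*1 = 42
Now catalan(6):
  catalan(0)*catalan(5) = 1*42 = 42
  catalan(1)*catalan(4) = 1*14 = 14
  catalan(2)*catalan(3) = 2*5 = 10
  catalan(3)*catalan(2) = 5*2 = 10
  catalan(4)*catalan(1) = 14*1 = 14
  catalan(5)*catalan(0) = 42*1 = 42
= 42 + 14 + 10 + 10 + 14 + 42
= 132


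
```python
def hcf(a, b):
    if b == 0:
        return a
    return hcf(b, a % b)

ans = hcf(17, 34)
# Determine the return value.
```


hcf(17, 34)
= hcf(34, 17 % 34) = hcf(34, 17)
= hcf(17, 34 % 17) = hcf(17, 0)
b == 0, return a = 17


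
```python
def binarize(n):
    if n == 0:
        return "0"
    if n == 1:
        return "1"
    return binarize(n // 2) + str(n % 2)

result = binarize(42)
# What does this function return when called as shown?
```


binarize(42)
= binarize(21) + "0"
= binarize(10) + "1" + "0"
= binarize(5) + "0" + "1" + "0"
= binarize(2) + "1" + "0" + "1" + "0"
= binarize(1) + "0" + "1" + "0" + "1" + "0"
= "1" + "0" + "1" + "0" + "1" + "0"
= "101010"


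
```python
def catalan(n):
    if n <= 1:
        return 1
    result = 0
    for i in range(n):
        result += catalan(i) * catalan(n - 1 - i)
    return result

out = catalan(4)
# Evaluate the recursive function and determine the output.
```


catalan(4)
= sum of catalan(i) * catalan(4-1-i) for i in 0..3
First compute sub-values bottom-up:
  catalan(0) = 1, catalan(1) = 1
  catalan(2) = 1*1 + 1*1 = 2
  catalan(3) = 1*2 + 1*1 + 2*1 = 5
Now catalan(4):
  catalan(0)*catalan(3) = 1*5 = 5
  catalan(1)*catalan(2) = 1*2 = 2
  catalan(2)*catalan(1) = 2*1 = 2
  catalan(3)*catalan(0) = 5*1 = 5
= 5 + 2 + 2 + 5
= 14


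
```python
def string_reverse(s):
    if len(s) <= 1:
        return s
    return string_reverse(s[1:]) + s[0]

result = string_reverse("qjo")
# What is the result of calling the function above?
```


string_reverse("qjo")
= string_reverse("jo") + "q"
= string_reverse("o") + "j" + "q"
= "o" + "j" + "q"
= "ojq"


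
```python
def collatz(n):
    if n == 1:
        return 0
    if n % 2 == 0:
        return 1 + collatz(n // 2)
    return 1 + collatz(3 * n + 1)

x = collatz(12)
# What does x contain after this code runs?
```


collatz(12)
12 is even -> collatz(6)
6 is even -> collatz(3)
3 is odd -> 3*3+1 = 10 -> collatz(10)
10 is even -> collatz(5)
5 is odd -> 3*5+1 = 16 -> collatz(16)
16 is even -> collatz(8)
8 is even -> collatz(4)
4 is even -> collatz(2)
2 is even -> collatz(1)
Reached 1 after 9 steps
= 9


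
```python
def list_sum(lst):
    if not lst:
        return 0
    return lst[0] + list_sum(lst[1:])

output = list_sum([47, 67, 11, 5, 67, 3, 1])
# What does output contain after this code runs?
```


list_sum([47, 67, 11, 5, 67, 3, 1])
= 47 + list_sum([67, 11, 5, 67, 3, 1])
= 47 + 67 + list_sum([11, 5, 67, 3, 1])
= 47 + 67 + 11 + list_sum([5, 67, 3, 1])
= 47 + 67 + 11 + 5 + list_sum([67, 3, 1])
= 47 + 67 + 11 + 5 + 67 + list_sum([3, 1])
= 47 + 67 + 11 + 5 + 67 + 3 + list_sum([1])
= 47 + 67 + 11 + 5 + 67 + 3 + 1 + list_sum([])
= 47 + 67 + 11 + 5 + 67 + 3 + 1 + 0
= 201


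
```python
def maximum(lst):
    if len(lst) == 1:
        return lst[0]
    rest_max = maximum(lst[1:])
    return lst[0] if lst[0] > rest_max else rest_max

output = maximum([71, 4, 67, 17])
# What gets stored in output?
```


maximum([71, 4, 67, 17])
= compare 71 with maximum([4, 67, 17])
= compare 4 with maximum([67, 17])
= compare 67 with maximum([17])
Base: maximum([17]) = 17
compare 67 with 17: max = 67
compare 4 with 67: max = 67
compare 71 with 67: max = 71
= 71


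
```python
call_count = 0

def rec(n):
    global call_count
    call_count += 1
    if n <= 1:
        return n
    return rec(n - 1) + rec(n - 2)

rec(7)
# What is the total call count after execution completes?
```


rec(7) calls rec(6) and rec(5); each non-base call branches into two more.
Let C(k) = total number of calls made by rec(k), including the call to rec(k) itself.
Base cases: C(0) = 1, C(1) = 1
Recurrence: C(k) = 1 + C(k-1) + C(k-2)
  C(2) = 1 + C(1) + C(0) = 1 + 1 + 1 = 3
  C(3) = 1 + C(2) + C(1) = 1 + 3 + 1 = 5
  C(4) = 1 + C(3) + C(2) = 1 + 5 + 3 = 9
  C(5) = 1 + C(4) + C(3) = 1 + 9 + 5 = 15
  C(6) = 1 + C(5) + C(4) = 1 + 15 + 9 = 25
  C(7) = 1 + C(6) + C(5) = 1 + 25 + 15 = 41
Total calls = C(7) = 41


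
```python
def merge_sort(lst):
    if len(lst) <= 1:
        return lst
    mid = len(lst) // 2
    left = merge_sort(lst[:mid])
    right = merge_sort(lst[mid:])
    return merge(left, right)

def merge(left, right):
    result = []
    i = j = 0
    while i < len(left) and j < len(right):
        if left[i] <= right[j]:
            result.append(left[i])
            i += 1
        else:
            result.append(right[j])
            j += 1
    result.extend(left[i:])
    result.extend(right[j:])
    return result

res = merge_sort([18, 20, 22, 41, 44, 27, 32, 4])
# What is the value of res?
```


merge_sort([18, 20, 22, 41, 44, 27, 32, 4])
Split into [18, 20, 22, 41] and [44, 27, 32, 4]
Left sorted: [18, 20, 22, 41]
Right sorted: [4, 27, 32, 44]
Merge [18, 20, 22, 41] and [4, 27, 32, 44]
= [4, 18, 20, 22, 27, 32, 41, 44]


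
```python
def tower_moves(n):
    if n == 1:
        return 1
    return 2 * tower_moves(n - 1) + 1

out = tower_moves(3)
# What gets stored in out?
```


tower_moves(3)
= 2 * tower_moves(2) + 1
= 2 * (2 * tower_moves(1) + 1) + 1
Now compute bottom-up:
tower_moves(1) = 1
tower_moves(2) = 2 * 1 + 1 = 3
tower_moves(3) = 2 * 3 + 1 = 7
= 7


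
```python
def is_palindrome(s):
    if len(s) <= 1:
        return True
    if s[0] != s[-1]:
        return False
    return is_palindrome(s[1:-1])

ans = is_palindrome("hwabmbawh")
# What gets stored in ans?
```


is_palindrome("hwabmbawh")
"hwabmbawh": s[0]='h' == s[-1]='h' -> is_palindrome("wabmbaw")
"wabmbaw": s[0]='w' == s[-1]='w' -> is_palindrome("abmba")
"abmba": s[0]='a' == s[-1]='a' -> is_palindrome("bmb")
"bmb": s[0]='b' == s[-1]='b' -> is_palindrome("m")
"m": len <= 1 -> True
= True


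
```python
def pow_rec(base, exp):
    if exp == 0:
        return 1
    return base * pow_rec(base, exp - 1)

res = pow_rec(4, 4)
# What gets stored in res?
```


pow_rec(4, 4)
= 4 * pow_rec(4, 3)
= 4 * 4 * pow_rec(4, 2)
= 4 * 4 * 4 * pow_rec(4, 1)
= 4 * 4 * 4 * 4 * pow_rec(4, 0)
= 4 * 4 * 4 * 4 * 1
= 256


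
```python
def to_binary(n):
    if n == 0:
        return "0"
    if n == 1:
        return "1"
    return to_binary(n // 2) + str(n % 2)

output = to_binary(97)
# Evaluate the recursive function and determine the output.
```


to_binary(97)
= to_binary(48) + "1"
= to_binary(24) + "0" + "1"
= to_binary(12) + "0" + "0" + "1"
= to_binary(6) + "0" + "0" + "0" + "1"
= to_binary(3) + "0" + "0" + "0" + "0" + "1"
= to_binary(1) + "1" + "0" + "0" + "0" + "0" + "1"
= "1" + "1" + "0" + "0" + "0" + "0" + "1"
= "1100001"


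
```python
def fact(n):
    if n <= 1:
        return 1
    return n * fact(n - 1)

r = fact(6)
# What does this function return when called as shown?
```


fact(6)
= 6 * fact(5)
= 6 * 5 * fact(4)
= 6 * 5 * 4 * fact(3)
= 6 * 5 * 4 * 3 * fact(2)
= 6 * 5 * 4 * 3 * 2 * fact(1)
= 6 * 5 * 4 * 3 * 2 * 1
= 720


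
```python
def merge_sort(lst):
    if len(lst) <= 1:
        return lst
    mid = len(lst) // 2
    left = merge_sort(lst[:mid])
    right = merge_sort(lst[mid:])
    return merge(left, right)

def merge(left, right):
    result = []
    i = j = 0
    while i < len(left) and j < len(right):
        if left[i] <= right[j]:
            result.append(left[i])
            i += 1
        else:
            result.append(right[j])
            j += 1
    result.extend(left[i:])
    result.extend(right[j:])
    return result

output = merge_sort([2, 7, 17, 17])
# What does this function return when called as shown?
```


merge_sort([2, 7, 17, 17])
Split into [2, 7] and [17, 17]
Left sorted: [2, 7]
Right sorted: [17, 17]
Merge [2, 7] and [17, 17]
= [2, 7, 17, 17]


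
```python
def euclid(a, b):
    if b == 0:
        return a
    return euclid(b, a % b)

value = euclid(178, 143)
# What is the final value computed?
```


euclid(178, 143)
= euclid(143, 178 % 143) = euclid(143, 35)
= euclid(35, 143 % 35) = euclid(35, 3)
= euclid(3, 35 % 3) = euclid(3, 2)
= euclid(2, 3 % 2) = euclid(2, 1)
= euclid(1, 2 % 1) = euclid(1, 0)
b == 0, return a = 1


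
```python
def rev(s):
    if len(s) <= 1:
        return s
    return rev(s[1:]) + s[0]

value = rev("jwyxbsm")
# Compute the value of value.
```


rev("jwyxbsm")
= rev("wyxbsm") + "j"
= rev("yxbsm") + "w" + "j"
= rev("xbsm") + "y" + "w" + "j"
= rev("bsm") + "x" + "y" + "w" + "j"
= rev("sm") + "b" + "x" + "y" + "w" + "j"
= rev("m") + "s" + "b" + "x" + "y" + "w" + "j"
= "m" + "s" + "b" + "x" + "y" + "w" + "j"
= "msbxywj"
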